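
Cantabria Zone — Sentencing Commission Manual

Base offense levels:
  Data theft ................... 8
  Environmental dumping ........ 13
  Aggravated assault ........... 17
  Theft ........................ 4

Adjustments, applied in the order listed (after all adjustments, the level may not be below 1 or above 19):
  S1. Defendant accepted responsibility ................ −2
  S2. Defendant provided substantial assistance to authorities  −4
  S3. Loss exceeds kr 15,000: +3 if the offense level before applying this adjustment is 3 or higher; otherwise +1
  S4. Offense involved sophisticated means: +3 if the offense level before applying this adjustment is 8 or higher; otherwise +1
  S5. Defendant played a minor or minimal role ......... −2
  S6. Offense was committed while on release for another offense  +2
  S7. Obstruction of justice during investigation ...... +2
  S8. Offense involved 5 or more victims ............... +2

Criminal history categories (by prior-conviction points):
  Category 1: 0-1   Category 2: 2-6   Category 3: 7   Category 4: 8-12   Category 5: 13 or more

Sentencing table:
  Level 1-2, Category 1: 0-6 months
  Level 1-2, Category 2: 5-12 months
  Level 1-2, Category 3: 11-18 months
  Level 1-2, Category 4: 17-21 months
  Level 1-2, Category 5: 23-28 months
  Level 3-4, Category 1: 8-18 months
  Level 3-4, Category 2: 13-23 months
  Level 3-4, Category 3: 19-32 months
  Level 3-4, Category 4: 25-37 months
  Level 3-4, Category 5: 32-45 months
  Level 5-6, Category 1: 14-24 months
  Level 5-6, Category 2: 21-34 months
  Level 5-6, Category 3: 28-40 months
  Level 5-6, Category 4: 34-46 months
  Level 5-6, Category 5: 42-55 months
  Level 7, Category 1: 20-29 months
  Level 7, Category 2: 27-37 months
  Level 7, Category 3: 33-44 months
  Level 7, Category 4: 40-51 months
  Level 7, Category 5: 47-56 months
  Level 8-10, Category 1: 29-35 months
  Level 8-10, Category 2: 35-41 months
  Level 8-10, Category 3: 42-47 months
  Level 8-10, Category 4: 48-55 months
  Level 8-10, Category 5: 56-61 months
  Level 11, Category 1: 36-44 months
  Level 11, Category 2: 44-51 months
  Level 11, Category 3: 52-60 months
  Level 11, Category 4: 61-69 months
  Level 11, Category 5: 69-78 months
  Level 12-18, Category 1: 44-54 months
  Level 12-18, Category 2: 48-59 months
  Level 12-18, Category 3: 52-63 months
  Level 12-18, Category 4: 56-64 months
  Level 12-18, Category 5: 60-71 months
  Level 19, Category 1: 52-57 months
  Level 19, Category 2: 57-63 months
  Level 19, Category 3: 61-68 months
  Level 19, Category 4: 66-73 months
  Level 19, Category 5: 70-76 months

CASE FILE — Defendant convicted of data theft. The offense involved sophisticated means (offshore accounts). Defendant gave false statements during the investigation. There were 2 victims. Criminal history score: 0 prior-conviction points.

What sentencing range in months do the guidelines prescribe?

Base offense level for data theft: 8.
S1 does not apply.
S2 does not apply.
S4 applies (level before this adjustment is 8 ≥ 8, so +3): 8 + 3 = 11.
S5 does not apply.
S6 does not apply.
S7 applies: 11 + 2 = 13.
Final offense level: 13.
Criminal history: 0 prior points → Category 1 (0-1).
Level 13 falls in the 12-18 band.
Grid: Level 12-18 × Category 1 = 44-54 months.

44-54 months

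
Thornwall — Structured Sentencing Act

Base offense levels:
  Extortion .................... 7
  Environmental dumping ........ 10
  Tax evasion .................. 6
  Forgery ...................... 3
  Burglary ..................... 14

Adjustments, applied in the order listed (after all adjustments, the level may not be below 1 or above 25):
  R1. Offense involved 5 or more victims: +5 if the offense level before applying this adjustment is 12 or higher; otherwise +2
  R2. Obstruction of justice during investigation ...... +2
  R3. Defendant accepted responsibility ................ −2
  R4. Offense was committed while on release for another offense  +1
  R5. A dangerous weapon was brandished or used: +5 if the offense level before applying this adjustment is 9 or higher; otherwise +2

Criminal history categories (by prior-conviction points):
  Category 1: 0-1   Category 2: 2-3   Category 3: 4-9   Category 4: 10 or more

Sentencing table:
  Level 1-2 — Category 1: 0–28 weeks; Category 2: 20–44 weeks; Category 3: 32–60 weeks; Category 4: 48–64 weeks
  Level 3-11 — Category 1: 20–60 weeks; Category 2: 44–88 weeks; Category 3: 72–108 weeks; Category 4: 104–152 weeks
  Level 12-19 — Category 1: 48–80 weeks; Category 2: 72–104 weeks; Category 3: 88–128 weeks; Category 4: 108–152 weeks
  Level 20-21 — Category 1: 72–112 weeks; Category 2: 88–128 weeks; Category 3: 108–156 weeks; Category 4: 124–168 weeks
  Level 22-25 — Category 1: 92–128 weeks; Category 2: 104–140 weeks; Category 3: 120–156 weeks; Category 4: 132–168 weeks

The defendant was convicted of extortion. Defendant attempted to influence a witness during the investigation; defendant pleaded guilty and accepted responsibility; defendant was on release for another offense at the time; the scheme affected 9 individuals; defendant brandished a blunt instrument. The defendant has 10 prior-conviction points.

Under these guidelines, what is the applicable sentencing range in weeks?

Base offense level for extortion: 7.
R1 applies (level before this adjustment is 7 < 12, so +2): 7 + 2 = 9.
R2 applies: 9 + 2 = 11.
R3 applies: 11 − 2 = 9.
R4 applies: 9 + 1 = 10.
R5 applies (level before this adjustment is 10 ≥ 9, so +5): 10 + 5 = 15.
Final offense level: 15.
Criminal history: 10 prior points → Category 4 (10+).
Level 15 falls in the 12-19 band.
Grid: Level 12-19 × Category 4 = 108-152 weeks.

108-152 weeks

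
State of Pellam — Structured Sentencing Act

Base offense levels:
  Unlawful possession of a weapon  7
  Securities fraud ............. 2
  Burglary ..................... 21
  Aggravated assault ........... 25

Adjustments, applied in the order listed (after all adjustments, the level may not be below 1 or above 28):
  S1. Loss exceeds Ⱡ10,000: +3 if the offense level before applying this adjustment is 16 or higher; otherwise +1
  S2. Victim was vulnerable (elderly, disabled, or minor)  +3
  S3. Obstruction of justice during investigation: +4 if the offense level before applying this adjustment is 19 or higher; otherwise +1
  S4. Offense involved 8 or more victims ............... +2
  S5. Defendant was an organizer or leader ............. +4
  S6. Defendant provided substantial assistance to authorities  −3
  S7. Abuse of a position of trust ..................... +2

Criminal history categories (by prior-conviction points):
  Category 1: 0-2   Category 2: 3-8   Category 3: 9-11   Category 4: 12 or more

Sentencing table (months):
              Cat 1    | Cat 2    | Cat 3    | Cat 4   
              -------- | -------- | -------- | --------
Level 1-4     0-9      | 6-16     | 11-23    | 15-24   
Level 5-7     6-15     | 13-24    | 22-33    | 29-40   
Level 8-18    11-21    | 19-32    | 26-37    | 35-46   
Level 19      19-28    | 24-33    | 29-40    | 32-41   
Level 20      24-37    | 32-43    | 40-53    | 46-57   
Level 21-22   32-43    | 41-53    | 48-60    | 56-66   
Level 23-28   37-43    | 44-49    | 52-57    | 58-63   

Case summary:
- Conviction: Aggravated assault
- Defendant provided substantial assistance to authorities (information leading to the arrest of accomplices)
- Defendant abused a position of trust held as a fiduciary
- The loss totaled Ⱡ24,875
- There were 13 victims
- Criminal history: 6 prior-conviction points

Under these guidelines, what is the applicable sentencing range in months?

Base offense level for aggravated assault: 25.
S1 applies (level before this adjustment is 25 ≥ 16, so +3): 25 + 3 = 28.
S2 does not apply.
S3 does not apply.
S4 applies: 28 + 2 = 30.
S5 does not apply.
S6 applies: 30 − 3 = 27.
S7 applies: 27 + 2 = 29.
Level 29 exceeds the maximum of 28; capped at 28.
Final offense level: 28.
Criminal history: 6 prior points → Category 2 (3-8).
Level 28 falls in the 23-28 band.
Grid: Level 23-28 × Category 2 = 44-49 months.

44-49 months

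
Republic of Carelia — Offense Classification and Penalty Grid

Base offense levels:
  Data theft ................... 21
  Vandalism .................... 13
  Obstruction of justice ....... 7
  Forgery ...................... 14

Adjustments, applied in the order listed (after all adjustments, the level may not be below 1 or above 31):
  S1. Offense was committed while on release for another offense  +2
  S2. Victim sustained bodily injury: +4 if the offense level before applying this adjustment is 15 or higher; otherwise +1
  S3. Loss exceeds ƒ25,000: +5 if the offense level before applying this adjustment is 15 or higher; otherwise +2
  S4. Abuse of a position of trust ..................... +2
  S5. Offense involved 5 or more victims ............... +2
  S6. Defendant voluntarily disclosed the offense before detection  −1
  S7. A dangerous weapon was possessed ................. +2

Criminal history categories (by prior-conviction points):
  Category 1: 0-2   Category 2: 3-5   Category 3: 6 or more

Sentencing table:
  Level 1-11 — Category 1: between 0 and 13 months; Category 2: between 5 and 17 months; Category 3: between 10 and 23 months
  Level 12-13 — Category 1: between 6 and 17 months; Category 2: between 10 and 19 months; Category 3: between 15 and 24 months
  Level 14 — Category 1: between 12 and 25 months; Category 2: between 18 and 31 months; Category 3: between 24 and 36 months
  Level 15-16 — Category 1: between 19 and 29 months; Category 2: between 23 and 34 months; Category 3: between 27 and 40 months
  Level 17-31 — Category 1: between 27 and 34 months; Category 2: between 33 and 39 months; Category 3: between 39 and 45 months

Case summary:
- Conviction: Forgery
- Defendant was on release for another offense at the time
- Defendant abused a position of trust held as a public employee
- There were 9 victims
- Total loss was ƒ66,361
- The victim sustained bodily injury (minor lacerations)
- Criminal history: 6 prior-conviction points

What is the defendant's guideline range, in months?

Base offense level for forgery: 14.
S1 applies: 14 + 2 = 16.
S2 applies (level before this adjustment is 16 ≥ 15, so +4): 16 + 4 = 20.
S3 applies (level before this adjustment is 20 ≥ 15, so +5): 20 + 5 = 25.
S4 applies: 25 + 2 = 27.
S5 applies: 27 + 2 = 29.
Final offense level: 29.
Criminal history: 6 prior points → Category 3 (6+).
Level 29 falls in the 17-31 band.
Grid: Level 17-31 × Category 3 = 39-45 months.

39-45 months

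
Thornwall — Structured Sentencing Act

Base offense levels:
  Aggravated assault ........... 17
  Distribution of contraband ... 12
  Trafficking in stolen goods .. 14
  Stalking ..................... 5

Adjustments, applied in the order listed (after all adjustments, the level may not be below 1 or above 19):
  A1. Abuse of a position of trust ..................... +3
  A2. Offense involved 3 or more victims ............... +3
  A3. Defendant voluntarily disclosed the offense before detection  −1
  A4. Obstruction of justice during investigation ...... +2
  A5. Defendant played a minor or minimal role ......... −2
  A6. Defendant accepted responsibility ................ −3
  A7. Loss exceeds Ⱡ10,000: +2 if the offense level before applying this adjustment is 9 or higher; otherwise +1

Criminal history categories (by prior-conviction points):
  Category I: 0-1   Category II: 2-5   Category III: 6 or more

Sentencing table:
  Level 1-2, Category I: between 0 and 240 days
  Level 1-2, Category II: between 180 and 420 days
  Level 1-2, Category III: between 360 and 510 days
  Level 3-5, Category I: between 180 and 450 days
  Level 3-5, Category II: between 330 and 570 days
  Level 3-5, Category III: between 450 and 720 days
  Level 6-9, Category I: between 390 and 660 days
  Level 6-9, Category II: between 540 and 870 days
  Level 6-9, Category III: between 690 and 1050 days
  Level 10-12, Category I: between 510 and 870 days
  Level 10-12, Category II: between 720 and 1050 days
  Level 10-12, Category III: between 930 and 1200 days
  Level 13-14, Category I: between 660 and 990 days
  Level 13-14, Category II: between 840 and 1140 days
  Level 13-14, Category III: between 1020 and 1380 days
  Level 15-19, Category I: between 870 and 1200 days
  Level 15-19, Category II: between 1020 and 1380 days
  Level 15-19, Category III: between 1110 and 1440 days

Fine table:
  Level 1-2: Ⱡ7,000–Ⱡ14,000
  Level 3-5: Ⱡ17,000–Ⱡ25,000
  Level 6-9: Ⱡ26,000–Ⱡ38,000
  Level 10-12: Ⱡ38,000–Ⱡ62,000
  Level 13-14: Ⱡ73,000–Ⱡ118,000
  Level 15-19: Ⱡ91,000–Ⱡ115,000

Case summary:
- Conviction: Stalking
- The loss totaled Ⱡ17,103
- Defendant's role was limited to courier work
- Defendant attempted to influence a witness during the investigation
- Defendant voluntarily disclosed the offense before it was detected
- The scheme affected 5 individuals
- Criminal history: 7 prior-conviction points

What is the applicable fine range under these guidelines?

Ⱡ26,000–Ⱡ38,000

Base offense level for stalking: 5.
A1 does not apply.
A2 applies: 5 + 3 = 8.
A3 applies: 8 − 1 = 7.
A4 applies: 7 + 2 = 9.
A5 applies: 9 − 2 = 7.
A6 does not apply.
A7 applies (level before this adjustment is 7 < 9, so +1): 7 + 1 = 8.
Final offense level: 8.
Level 8 falls in the 6-9 band.
Fine table: Level 6-9 → Ⱡ26,000–Ⱡ38,000.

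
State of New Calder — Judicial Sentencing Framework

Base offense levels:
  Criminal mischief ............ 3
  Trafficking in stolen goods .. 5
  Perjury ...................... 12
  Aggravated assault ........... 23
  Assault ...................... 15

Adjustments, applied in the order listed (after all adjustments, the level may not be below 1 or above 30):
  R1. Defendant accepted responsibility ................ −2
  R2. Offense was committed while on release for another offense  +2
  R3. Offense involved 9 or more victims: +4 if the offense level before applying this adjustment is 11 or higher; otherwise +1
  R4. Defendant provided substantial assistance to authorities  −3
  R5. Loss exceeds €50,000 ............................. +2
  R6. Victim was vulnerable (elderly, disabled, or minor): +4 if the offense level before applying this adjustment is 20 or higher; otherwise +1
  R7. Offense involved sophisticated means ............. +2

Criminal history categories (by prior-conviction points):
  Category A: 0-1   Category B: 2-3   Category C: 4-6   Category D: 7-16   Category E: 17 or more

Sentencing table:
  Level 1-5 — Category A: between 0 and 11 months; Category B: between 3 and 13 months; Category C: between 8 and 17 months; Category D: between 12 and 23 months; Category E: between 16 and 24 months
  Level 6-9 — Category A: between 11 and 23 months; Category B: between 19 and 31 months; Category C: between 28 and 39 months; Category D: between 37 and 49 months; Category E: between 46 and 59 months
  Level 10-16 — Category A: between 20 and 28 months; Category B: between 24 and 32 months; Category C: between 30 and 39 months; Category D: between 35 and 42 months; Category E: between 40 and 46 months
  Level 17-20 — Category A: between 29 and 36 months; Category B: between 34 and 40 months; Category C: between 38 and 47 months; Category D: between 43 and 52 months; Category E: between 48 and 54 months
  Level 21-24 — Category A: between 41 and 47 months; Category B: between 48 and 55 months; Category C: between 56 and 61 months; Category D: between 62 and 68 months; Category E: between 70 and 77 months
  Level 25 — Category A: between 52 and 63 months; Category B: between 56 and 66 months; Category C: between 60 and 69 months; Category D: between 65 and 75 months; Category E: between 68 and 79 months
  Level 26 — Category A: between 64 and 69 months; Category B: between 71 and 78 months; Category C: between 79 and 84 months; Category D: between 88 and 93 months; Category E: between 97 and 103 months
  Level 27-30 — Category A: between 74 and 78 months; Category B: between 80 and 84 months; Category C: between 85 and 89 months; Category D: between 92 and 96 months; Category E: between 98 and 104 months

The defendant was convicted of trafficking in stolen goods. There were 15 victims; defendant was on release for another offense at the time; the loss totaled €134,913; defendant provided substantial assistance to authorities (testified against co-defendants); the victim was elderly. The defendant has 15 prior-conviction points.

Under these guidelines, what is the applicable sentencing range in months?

Base offense level for trafficking in stolen goods: 5.
R2 applies: 5 + 2 = 7.
R3 applies (level before this adjustment is 7 < 11, so +1): 7 + 1 = 8.
R4 applies: 8 − 3 = 5.
R5 applies: 5 + 2 = 7.
R6 applies (level before this adjustment is 7 < 20, so +1): 7 + 1 = 8.
R7 does not apply.
Final offense level: 8.
Criminal history: 15 prior points → Category D (7-16).
Level 8 falls in the 6-9 band.
Grid: Level 6-9 × Category D = 37-49 months.

37-49 months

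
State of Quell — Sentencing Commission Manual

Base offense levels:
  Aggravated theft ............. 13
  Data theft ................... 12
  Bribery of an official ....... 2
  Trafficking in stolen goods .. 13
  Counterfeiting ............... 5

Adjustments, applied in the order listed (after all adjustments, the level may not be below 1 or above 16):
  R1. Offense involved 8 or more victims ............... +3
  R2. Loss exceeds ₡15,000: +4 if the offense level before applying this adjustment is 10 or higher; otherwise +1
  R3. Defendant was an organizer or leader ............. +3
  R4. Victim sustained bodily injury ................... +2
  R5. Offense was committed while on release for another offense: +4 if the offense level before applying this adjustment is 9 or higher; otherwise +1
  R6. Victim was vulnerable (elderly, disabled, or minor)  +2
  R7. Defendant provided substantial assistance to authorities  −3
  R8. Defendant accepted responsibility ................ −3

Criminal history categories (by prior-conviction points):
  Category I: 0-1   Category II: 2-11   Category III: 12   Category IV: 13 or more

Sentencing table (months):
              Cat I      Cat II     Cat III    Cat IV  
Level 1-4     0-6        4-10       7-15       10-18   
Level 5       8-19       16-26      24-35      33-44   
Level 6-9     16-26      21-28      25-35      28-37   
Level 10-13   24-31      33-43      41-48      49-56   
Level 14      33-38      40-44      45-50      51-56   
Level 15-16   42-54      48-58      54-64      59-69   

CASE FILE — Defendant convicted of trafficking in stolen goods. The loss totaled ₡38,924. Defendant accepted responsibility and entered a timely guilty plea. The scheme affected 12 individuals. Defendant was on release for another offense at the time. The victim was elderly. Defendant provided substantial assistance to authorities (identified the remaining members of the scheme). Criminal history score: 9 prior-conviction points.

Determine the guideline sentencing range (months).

48-58 months

Base offense level for trafficking in stolen goods: 13.
R1 applies: 13 + 3 = 16.
R2 applies (level before this adjustment is 16 ≥ 10, so +4): 16 + 4 = 20.
R5 applies (level before this adjustment is 20 ≥ 9, so +4): 20 + 4 = 24.
R6 applies: 24 + 2 = 26.
R7 applies: 26 − 3 = 23.
R8 applies: 23 − 3 = 20.
Level 20 exceeds the maximum of 16; capped at 16.
Final offense level: 16.
Criminal history: 9 prior points → Category II (2-11).
Level 16 falls in the 15-16 band.
Grid: Level 15-16 × Category II = 48-58 months.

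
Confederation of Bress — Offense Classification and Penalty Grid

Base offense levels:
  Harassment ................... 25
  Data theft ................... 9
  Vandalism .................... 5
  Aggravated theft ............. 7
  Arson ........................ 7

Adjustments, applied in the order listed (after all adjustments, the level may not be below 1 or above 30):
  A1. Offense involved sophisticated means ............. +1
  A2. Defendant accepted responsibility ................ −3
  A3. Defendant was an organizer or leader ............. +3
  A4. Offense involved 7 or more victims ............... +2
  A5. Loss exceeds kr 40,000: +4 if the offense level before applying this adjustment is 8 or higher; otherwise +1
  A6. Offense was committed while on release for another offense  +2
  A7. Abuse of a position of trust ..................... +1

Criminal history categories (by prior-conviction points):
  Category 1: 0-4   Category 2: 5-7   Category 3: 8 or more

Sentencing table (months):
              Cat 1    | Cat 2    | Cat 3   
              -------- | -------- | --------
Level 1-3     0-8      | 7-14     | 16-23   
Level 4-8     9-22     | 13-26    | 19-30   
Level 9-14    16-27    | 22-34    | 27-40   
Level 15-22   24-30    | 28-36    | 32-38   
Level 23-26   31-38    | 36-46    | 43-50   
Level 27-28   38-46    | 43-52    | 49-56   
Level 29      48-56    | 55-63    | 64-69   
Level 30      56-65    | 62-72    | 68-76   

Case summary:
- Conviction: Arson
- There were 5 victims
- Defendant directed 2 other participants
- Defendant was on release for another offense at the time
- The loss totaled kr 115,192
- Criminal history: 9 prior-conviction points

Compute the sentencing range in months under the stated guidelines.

Base offense level for arson: 7.
A2 does not apply.
A3 applies: 7 + 3 = 10.
A4 does not apply.
A5 applies (level before this adjustment is 10 ≥ 8, so +4): 10 + 4 = 14.
A6 applies: 14 + 2 = 16.
Final offense level: 16.
Criminal history: 9 prior points → Category 3 (8+).
Level 16 falls in the 15-22 band.
Grid: Level 15-22 × Category 3 = 32-38 months.

32-38 months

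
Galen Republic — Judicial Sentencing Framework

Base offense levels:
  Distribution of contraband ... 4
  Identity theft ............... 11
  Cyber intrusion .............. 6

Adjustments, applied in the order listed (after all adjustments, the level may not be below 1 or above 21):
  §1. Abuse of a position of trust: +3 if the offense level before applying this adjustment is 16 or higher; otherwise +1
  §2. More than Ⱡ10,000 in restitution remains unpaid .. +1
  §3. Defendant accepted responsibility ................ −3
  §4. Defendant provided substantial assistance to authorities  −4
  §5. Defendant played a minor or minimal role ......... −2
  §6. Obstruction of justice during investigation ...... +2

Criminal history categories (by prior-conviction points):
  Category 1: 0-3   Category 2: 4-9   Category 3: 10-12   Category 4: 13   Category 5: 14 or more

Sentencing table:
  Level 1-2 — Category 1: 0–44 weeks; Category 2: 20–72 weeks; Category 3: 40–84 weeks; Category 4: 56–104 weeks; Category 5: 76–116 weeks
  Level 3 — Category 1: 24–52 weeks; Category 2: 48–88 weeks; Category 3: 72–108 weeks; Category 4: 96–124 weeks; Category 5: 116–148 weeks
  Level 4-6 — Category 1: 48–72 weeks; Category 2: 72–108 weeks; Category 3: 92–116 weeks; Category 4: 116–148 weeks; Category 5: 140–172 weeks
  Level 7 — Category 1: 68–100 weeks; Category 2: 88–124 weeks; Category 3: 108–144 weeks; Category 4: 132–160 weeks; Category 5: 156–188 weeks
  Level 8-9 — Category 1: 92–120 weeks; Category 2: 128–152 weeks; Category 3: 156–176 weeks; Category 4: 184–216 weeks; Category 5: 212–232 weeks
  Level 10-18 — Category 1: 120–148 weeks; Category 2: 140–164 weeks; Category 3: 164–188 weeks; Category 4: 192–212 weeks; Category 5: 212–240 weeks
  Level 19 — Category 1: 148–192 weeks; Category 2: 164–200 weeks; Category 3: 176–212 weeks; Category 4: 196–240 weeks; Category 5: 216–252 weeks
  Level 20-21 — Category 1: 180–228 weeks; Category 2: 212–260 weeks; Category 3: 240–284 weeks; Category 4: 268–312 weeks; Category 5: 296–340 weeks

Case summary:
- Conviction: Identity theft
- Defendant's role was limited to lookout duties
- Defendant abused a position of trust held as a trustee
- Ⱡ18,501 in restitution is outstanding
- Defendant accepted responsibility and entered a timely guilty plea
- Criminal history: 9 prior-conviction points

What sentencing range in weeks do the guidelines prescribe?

128-152 weeks

Base offense level for identity theft: 11.
§1 applies (level before this adjustment is 11 < 16, so +1): 11 + 1 = 12.
§2 applies: 12 + 1 = 13.
§3 applies: 13 − 3 = 10.
§5 applies: 10 − 2 = 8.
Final offense level: 8.
Criminal history: 9 prior points → Category 2 (4-9).
Level 8 falls in the 8-9 band.
Grid: Level 8-9 × Category 2 = 128-152 weeks.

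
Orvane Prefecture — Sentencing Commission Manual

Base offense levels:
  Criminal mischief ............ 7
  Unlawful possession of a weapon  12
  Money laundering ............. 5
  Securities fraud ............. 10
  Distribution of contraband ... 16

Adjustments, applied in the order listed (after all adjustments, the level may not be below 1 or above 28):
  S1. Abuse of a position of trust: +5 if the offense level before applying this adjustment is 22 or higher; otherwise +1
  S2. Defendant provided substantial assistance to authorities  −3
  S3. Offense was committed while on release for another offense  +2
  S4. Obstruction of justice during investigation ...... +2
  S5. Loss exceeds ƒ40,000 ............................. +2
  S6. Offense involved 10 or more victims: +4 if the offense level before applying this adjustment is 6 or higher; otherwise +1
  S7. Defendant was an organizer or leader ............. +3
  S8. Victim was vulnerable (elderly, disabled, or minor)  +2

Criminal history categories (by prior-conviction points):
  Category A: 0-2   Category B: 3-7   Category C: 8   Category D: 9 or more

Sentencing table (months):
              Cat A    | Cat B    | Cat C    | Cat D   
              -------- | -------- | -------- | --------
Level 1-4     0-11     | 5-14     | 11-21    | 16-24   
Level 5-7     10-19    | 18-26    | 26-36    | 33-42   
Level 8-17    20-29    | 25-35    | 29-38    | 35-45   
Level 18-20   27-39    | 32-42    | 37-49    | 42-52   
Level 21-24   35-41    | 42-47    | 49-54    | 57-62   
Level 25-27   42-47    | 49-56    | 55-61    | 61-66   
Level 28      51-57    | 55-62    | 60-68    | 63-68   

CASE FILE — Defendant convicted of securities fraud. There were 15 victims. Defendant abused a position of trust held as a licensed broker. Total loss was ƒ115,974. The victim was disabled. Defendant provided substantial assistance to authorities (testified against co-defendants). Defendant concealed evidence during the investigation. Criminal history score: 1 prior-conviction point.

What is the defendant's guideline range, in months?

Base offense level for securities fraud: 10.
S1 applies (level before this adjustment is 10 < 22, so +1): 10 + 1 = 11.
S2 applies: 11 − 3 = 8.
S4 applies: 8 + 2 = 10.
S5 applies: 10 + 2 = 12.
S6 applies (level before this adjustment is 12 ≥ 6, so +4): 12 + 4 = 16.
S7 does not apply.
S8 applies: 16 + 2 = 18.
Final offense level: 18.
Criminal history: 1 prior point → Category A (0-2).
Level 18 falls in the 18-20 band.
Grid: Level 18-20 × Category A = 27-39 months.

27-39 months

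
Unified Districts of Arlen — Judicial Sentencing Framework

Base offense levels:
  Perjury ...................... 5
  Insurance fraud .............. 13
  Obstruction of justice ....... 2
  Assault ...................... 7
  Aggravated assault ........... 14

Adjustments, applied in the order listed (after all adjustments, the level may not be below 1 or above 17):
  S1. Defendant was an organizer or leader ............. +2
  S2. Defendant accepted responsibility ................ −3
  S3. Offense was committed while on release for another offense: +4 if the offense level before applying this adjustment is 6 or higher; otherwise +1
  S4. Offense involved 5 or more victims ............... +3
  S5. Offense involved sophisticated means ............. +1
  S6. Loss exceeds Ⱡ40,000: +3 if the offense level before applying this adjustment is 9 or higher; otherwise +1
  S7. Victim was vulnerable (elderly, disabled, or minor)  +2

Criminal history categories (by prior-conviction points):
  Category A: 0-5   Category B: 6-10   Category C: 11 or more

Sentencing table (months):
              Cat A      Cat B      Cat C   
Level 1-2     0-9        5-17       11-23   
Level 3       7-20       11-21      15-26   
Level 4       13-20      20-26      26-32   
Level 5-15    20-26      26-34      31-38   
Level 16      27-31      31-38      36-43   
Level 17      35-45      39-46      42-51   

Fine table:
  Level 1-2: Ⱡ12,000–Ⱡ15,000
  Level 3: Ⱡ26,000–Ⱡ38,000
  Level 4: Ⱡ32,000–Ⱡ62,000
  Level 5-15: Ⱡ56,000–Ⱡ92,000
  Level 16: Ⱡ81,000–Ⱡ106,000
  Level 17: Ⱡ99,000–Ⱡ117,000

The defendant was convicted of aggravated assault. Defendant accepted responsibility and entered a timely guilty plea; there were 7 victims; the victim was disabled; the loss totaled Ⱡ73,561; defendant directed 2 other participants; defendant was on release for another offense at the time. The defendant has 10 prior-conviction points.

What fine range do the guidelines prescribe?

Base offense level for aggravated assault: 14.
S1 applies: 14 + 2 = 16.
S2 applies: 16 − 3 = 13.
S3 applies (level before this adjustment is 13 ≥ 6, so +4): 13 + 4 = 17.
S4 applies: 17 + 3 = 20.
S5 does not apply.
S6 applies (level before this adjustment is 20 ≥ 9, so +3): 20 + 3 = 23.
S7 applies: 23 + 2 = 25.
Level 25 exceeds the maximum of 17; capped at 17.
Final offense level: 17.
Level 17 falls in the 17 band.
Fine table: Level 17 → Ⱡ99,000–Ⱡ117,000.

Ⱡ99,000–Ⱡ117,000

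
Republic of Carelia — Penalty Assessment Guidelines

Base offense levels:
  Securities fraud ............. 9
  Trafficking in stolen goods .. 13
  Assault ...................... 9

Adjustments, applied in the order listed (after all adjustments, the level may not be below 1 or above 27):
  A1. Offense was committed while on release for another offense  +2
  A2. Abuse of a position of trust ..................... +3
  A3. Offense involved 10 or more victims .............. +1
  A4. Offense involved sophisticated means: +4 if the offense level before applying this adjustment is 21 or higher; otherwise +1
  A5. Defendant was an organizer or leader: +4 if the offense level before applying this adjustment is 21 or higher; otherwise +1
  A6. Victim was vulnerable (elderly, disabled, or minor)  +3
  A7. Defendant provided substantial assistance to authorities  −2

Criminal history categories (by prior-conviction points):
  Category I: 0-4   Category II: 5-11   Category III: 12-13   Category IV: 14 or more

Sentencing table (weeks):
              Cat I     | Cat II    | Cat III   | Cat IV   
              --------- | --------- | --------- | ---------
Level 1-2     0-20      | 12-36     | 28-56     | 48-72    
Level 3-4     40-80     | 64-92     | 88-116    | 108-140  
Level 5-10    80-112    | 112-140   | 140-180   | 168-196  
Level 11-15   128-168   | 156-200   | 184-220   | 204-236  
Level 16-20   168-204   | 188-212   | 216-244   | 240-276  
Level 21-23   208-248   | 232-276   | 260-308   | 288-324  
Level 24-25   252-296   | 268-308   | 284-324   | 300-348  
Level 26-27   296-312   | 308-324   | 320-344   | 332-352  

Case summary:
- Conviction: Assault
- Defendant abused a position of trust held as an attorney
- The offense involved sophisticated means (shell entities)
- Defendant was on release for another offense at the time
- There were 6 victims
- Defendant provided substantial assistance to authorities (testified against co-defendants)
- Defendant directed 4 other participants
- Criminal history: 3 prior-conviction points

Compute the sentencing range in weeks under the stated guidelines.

128-168 weeks

Base offense level for assault: 9.
A1 applies: 9 + 2 = 11.
A2 applies: 11 + 3 = 14.
A4 applies (level before this adjustment is 14 < 21, so +1): 14 + 1 = 15.
A5 applies (level before this adjustment is 15 < 21, so +1): 15 + 1 = 16.
A6 does not apply.
A7 applies: 16 − 2 = 14.
Final offense level: 14.
Criminal history: 3 prior points → Category I (0-4).
Level 14 falls in the 11-15 band.
Grid: Level 11-15 × Category I = 128-168 weeks.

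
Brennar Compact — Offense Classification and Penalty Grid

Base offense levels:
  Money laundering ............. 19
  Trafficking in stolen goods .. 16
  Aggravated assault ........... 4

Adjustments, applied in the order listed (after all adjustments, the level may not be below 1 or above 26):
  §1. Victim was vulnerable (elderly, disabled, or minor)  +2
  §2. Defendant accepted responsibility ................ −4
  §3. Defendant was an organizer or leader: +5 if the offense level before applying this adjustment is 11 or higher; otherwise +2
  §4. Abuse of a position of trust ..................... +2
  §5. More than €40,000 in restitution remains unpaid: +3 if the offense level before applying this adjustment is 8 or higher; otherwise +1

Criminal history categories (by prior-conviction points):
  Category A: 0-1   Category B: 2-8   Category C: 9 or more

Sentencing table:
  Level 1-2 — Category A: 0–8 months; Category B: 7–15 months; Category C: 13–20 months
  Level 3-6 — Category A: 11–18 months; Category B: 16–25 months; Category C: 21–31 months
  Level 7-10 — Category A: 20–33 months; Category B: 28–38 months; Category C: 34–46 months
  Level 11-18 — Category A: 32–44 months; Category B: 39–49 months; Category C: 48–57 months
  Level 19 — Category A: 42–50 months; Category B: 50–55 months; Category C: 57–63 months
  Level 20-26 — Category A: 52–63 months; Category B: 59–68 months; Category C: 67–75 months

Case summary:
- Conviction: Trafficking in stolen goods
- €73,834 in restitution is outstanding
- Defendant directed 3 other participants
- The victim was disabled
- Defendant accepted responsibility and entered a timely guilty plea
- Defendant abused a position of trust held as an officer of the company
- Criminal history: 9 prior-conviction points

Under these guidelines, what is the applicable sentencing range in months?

67-75 months

Base offense level for trafficking in stolen goods: 16.
§1 applies: 16 + 2 = 18.
§2 applies: 18 − 4 = 14.
§3 applies (level before this adjustment is 14 ≥ 11, so +5): 14 + 5 = 19.
§4 applies: 19 + 2 = 21.
§5 applies (level before this adjustment is 21 ≥ 8, so +3): 21 + 3 = 24.
Final offense level: 24.
Criminal history: 9 prior points → Category C (9+).
Level 24 falls in the 20-26 band.
Grid: Level 20-26 × Category C = 67-75 months.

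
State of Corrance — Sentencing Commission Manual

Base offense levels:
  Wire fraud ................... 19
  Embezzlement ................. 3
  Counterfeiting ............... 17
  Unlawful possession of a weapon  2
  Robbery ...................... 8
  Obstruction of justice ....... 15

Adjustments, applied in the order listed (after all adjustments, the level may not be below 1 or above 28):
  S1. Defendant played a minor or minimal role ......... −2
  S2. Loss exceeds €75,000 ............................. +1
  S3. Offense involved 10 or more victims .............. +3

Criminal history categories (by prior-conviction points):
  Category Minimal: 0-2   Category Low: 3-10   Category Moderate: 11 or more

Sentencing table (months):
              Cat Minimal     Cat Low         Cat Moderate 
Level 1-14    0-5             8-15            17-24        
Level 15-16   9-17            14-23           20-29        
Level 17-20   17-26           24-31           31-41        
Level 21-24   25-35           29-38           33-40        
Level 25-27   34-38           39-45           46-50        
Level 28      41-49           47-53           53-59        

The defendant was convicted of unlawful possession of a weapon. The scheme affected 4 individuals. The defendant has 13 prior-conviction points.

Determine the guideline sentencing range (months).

Base offense level for unlawful possession of a weapon: 2.
Final offense level: 2.
Criminal history: 13 prior points → Category Moderate (11+).
Level 2 falls in the 1-14 band.
Grid: Level 1-14 × Category Moderate = 17-24 months.

17-24 months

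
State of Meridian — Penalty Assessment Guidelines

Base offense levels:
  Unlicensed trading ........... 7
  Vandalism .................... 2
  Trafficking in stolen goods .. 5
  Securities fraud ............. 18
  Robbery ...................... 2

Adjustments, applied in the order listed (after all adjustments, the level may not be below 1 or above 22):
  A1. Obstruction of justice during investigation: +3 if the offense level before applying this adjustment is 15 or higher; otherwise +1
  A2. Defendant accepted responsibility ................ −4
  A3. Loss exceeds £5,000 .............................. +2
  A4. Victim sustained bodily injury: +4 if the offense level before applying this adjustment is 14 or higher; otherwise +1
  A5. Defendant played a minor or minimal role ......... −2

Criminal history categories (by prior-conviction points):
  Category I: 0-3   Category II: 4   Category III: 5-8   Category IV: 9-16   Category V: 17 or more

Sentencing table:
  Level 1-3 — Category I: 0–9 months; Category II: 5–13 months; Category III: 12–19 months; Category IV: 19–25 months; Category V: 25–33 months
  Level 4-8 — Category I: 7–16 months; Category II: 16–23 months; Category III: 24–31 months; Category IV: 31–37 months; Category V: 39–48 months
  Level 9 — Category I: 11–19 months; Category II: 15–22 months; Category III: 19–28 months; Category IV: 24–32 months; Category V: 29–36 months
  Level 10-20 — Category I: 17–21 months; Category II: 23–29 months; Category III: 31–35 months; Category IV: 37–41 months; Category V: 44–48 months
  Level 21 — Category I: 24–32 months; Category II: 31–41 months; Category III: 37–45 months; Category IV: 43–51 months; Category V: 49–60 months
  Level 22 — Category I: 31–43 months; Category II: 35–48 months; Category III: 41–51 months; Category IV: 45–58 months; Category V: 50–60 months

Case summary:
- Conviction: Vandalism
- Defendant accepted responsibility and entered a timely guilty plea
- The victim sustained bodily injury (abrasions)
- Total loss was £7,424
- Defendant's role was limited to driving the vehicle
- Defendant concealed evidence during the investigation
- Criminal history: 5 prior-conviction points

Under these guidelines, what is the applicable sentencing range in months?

12-19 months

Base offense level for vandalism: 2.
A1 applies (level before this adjustment is 2 < 15, so +1): 2 + 1 = 3.
A2 applies: 3 − 4 = -1.
A3 applies: -1 + 2 = 1.
A4 applies (level before this adjustment is 1 < 14, so +1): 1 + 1 = 2.
A5 applies: 2 − 2 = 0.
Level 0 is below the minimum of 1; floored at 1.
Final offense level: 1.
Criminal history: 5 prior points → Category III (5-8).
Level 1 falls in the 1-3 band.
Grid: Level 1-3 × Category III = 12-19 months.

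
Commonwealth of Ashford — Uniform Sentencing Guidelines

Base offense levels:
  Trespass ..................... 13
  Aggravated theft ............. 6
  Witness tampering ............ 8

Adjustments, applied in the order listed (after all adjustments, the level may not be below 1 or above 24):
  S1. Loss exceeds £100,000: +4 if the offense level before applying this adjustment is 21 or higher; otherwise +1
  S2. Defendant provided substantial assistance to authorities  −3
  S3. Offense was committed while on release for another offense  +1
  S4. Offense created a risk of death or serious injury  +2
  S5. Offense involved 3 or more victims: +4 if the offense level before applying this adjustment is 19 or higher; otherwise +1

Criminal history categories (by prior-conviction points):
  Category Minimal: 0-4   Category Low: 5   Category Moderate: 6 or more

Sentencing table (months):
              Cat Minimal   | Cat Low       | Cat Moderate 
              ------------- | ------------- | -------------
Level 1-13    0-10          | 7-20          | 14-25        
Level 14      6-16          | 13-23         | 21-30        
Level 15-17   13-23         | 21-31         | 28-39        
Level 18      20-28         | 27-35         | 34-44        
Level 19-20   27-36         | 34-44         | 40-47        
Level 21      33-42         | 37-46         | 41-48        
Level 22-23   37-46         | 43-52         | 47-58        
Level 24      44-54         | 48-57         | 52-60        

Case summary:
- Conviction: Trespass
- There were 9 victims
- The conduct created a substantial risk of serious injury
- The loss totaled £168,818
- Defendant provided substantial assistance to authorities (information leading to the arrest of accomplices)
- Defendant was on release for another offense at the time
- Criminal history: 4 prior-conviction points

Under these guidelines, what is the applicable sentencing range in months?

Base offense level for trespass: 13.
S1 applies (level before this adjustment is 13 < 21, so +1): 13 + 1 = 14.
S2 applies: 14 − 3 = 11.
S3 applies: 11 + 1 = 12.
S4 applies: 12 + 2 = 14.
S5 applies (level before this adjustment is 14 < 19, so +1): 14 + 1 = 15.
Final offense level: 15.
Criminal history: 4 prior points → Category Minimal (0-4).
Level 15 falls in the 15-17 band.
Grid: Level 15-17 × Category Minimal = 13-23 months.

13-23 months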